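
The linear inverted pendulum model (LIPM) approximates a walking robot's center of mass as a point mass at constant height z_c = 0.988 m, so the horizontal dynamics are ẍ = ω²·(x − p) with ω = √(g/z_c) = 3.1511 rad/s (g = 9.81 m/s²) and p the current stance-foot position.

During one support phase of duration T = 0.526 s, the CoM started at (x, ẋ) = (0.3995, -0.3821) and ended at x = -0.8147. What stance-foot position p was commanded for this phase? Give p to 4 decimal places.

ωT = 3.1511·0.526 = 1.657479; cosh(ωT) = 2.718343, sinh(ωT) = 2.527724
x(T) = p + (x₀−p)·cosh(ωT) + (ẋ₀/ω)·sinh(ωT) ⇒ p·(1 − cosh) = x(T) − x₀·cosh − (ẋ₀/ω)·sinh
numerator   = -0.8147 − (0.3995)·2.718343 − (-0.3821/3.1511)·2.527724 = -1.594168
denominator = 1 − 2.718343 = -1.718343
p = -1.594168 / -1.718343 = 0.9277

p = 0.9277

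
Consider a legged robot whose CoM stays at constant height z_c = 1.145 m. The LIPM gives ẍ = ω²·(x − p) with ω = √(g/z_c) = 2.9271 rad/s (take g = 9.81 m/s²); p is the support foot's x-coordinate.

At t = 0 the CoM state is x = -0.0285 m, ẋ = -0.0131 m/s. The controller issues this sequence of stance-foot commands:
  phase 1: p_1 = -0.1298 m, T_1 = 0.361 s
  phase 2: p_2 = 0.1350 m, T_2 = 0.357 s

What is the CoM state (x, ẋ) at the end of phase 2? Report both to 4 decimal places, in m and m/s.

x = 0.1144, ẋ = 0.1746

phase 1: p=-0.1298, T=0.361, ωT=1.056683, cosh=1.612210, sinh=1.264603; start (x,ẋ)=(-0.028500, -0.013100) → end (x,ẋ)=(0.027857, 0.353854)
phase 2: p=0.1350, T=0.357, ωT=1.044975, cosh=1.597514, sinh=1.245813; start (x,ẋ)=(0.027857, 0.353854) → end (x,ẋ)=(0.114443, 0.174578)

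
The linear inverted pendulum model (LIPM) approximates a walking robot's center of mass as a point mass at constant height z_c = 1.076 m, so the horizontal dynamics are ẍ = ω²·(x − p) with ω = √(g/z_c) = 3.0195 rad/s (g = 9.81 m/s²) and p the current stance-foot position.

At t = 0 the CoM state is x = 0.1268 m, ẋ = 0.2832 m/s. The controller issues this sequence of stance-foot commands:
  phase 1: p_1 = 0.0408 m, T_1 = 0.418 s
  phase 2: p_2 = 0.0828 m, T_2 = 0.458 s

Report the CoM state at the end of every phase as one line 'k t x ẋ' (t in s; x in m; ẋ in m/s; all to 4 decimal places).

1 0.4180 0.3573 0.9623
2 0.8760 1.2597 3.5871

phase 1: p=0.0408, T=0.418, ωT=1.262151, cosh=1.908029, sinh=1.624984; start (x,ẋ)=(0.126800, 0.283200) → end (x,ẋ)=(0.357298, 0.962325)
phase 2: p=0.0828, T=0.458, ωT=1.382931, cosh=2.118706, sinh=1.867863; start (x,ẋ)=(0.357298, 0.962325) → end (x,ẋ)=(1.259675, 3.587057)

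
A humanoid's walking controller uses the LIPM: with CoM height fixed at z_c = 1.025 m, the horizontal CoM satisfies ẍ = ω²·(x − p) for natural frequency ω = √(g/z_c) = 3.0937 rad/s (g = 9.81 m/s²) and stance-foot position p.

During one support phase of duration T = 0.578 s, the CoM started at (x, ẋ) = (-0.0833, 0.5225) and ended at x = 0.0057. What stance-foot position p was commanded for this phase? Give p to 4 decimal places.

ωT = 3.0937·0.578 = 1.788159; cosh(ωT) = 3.072851, sinh(ωT) = 2.905583
x(T) = p + (x₀−p)·cosh(ωT) + (ẋ₀/ω)·sinh(ωT) ⇒ p·(1 − cosh) = x(T) − x₀·cosh − (ẋ₀/ω)·sinh
numerator   = 0.0057 − (-0.0833)·3.072851 − (0.5225/3.0937)·2.905583 = -0.229060
denominator = 1 − 3.072851 = -2.072851
p = -0.229060 / -2.072851 = 0.1105

p = 0.1105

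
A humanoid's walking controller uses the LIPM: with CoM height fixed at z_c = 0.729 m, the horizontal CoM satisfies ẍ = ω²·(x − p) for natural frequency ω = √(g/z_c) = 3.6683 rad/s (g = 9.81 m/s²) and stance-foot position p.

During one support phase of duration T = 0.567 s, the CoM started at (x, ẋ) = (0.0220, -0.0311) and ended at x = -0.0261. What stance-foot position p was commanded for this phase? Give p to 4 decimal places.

ωT = 3.6683·0.567 = 2.079926; cosh(ωT) = 4.064408, sinh(ωT) = 3.939469
x(T) = p + (x₀−p)·cosh(ωT) + (ẋ₀/ω)·sinh(ωT) ⇒ p·(1 − cosh) = x(T) − x₀·cosh − (ẋ₀/ω)·sinh
numerator   = -0.0261 − (0.0220)·4.064408 − (-0.0311/3.6683)·3.939469 = -0.082118
denominator = 1 − 4.064408 = -3.064408
p = -0.082118 / -3.064408 = 0.0268

p = 0.0268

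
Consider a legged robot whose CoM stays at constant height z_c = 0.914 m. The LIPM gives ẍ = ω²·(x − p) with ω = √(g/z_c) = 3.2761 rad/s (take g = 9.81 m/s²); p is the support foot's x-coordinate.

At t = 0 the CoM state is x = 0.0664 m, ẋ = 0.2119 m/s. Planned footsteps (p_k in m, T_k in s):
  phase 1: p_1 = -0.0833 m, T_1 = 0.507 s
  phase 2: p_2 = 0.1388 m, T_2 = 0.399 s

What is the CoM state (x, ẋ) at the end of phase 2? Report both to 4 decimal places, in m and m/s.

x = 1.7860, ẋ = 5.5790

phase 1: p=-0.0833, T=0.507, ωT=1.660983, cosh=2.727217, sinh=2.537265; start (x,ẋ)=(0.066400, 0.211900) → end (x,ẋ)=(0.489076, 1.822254)
phase 2: p=0.1388, T=0.399, ωT=1.307164, cosh=1.983132, sinh=1.712546; start (x,ẋ)=(0.489076, 1.822254) → end (x,ẋ)=(1.786007, 5.578983)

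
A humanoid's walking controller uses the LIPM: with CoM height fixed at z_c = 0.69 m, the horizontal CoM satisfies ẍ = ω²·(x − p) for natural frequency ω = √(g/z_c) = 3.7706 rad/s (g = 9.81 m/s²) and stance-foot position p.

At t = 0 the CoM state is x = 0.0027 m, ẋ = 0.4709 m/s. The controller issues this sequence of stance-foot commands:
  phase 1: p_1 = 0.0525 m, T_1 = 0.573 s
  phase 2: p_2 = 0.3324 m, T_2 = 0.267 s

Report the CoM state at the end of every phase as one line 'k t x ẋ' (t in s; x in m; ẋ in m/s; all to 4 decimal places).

1 0.5730 0.3682 1.2661
2 0.8400 0.7860 2.1237

phase 1: p=0.0525, T=0.573, ωT=2.160554, cosh=4.395601, sinh=4.280340; start (x,ẋ)=(0.002700, 0.470900) → end (x,ẋ)=(0.368159, 1.266144)
phase 2: p=0.3324, T=0.267, ωT=1.006750, cosh=1.551049, sinh=1.185644; start (x,ẋ)=(0.368159, 1.266144) → end (x,ẋ)=(0.785996, 2.123715)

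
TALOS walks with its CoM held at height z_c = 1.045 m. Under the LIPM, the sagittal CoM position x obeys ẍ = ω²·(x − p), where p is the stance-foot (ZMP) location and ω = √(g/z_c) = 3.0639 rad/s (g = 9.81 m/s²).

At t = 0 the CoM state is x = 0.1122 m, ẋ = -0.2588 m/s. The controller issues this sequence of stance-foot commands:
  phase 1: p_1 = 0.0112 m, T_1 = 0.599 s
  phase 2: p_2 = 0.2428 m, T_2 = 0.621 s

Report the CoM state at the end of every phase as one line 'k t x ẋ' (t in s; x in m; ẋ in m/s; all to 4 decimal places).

1 0.5990 0.0778 0.1134
2 1.2200 -0.2013 -1.2683

phase 1: p=0.0112, T=0.599, ωT=1.835276, cosh=3.213217, sinh=3.053647; start (x,ẋ)=(0.112200, -0.258800) → end (x,ẋ)=(0.077801, 0.113383)
phase 2: p=0.2428, T=0.621, ωT=1.902682, cosh=3.426509, sinh=3.277341; start (x,ẋ)=(0.077801, 0.113383) → end (x,ẋ)=(-0.201290, -1.268323)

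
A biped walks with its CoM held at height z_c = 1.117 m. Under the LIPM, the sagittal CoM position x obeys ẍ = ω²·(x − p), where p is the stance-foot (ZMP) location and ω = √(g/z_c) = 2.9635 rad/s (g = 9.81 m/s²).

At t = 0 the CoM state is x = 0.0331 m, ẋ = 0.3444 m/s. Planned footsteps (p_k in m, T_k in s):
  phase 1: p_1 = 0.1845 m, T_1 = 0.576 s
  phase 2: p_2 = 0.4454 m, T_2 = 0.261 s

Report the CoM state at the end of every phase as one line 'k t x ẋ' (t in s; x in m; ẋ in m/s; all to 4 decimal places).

1 0.5760 0.0632 -0.2155
2 0.8370 -0.1189 -1.2491

phase 1: p=0.1845, T=0.576, ωT=1.706976, cosh=2.846840, sinh=2.665427; start (x,ẋ)=(0.033100, 0.344400) → end (x,ẋ)=(0.063248, -0.215456)
phase 2: p=0.4454, T=0.261, ωT=0.773473, cosh=1.314344, sinh=0.852937; start (x,ẋ)=(0.063248, -0.215456) → end (x,ẋ)=(-0.118890, -1.249140)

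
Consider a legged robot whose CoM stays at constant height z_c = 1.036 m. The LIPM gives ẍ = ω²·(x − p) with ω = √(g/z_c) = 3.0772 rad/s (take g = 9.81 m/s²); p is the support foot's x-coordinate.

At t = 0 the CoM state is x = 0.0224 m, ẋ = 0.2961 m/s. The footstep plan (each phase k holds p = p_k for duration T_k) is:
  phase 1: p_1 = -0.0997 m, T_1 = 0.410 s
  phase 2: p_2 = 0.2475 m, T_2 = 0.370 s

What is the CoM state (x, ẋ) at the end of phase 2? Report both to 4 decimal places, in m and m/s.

phase 1: p=-0.0997, T=0.410, ωT=1.261652, cosh=1.907218, sinh=1.624032; start (x,ẋ)=(0.022400, 0.296100) → end (x,ẋ)=(0.289442, 1.174919)
phase 2: p=0.2475, T=0.370, ωT=1.138564, cosh=1.721280, sinh=1.401001; start (x,ẋ)=(0.289442, 1.174919) → end (x,ẋ)=(0.854616, 2.203182)

x = 0.8546, ẋ = 2.2032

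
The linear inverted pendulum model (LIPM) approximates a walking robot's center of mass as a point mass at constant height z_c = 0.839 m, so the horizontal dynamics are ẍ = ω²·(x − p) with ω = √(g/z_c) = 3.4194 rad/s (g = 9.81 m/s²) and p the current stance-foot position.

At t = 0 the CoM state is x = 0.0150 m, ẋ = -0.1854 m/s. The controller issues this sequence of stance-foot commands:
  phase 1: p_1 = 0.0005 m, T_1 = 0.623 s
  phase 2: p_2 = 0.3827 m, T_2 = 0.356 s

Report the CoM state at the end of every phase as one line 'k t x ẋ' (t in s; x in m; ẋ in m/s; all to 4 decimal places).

phase 1: p=0.0005, T=0.623, ωT=2.130286, cosh=4.268039, sinh=4.149236; start (x,ẋ)=(0.015000, -0.185400) → end (x,ẋ)=(-0.162585, -0.585570)
phase 2: p=0.3827, T=0.356, ωT=1.217306, cosh=1.837051, sinh=1.541025; start (x,ẋ)=(-0.162585, -0.585570) → end (x,ẋ)=(-0.882916, -3.949037)

1 0.6230 -0.1626 -0.5856
2 0.9790 -0.8829 -3.9490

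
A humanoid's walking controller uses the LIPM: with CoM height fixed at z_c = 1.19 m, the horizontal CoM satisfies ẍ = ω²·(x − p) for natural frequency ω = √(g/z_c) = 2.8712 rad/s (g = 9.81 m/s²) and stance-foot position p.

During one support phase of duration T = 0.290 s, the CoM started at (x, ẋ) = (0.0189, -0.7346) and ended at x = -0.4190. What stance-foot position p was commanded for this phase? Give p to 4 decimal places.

ωT = 2.8712·0.290 = 0.832648; cosh(ωT) = 1.367148, sinh(ωT) = 0.932252
x(T) = p + (x₀−p)·cosh(ωT) + (ẋ₀/ω)·sinh(ωT) ⇒ p·(1 − cosh) = x(T) − x₀·cosh − (ẋ₀/ω)·sinh
numerator   = -0.4190 − (0.0189)·1.367148 − (-0.7346/2.8712)·0.932252 = -0.206321
denominator = 1 − 1.367148 = -0.367148
p = -0.206321 / -0.367148 = 0.5620

p = 0.5620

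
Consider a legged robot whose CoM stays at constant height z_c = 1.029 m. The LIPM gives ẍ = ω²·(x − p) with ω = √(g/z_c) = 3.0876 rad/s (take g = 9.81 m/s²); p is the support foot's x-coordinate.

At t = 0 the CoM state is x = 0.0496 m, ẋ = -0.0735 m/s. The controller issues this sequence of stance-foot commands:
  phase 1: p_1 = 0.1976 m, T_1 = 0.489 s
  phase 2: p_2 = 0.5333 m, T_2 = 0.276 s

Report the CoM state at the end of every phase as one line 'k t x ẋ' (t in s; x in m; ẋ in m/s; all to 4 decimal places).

1 0.4890 -0.2049 -1.1581
2 0.7650 -0.8493 -3.7908

phase 1: p=0.1976, T=0.489, ωT=1.509836, cosh=2.373468, sinh=2.152522; start (x,ẋ)=(0.049600, -0.073500) → end (x,ẋ)=(-0.204914, -1.158077)
phase 2: p=0.5333, T=0.276, ωT=0.852178, cosh=1.385616, sinh=0.959131; start (x,ẋ)=(-0.204914, -1.158077) → end (x,ẋ)=(-0.849326, -3.790806)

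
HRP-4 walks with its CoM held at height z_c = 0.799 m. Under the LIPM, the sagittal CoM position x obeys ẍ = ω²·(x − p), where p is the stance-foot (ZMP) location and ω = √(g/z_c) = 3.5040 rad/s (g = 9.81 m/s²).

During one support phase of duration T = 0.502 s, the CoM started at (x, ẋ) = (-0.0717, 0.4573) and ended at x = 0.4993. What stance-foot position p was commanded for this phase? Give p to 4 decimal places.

ωT = 3.5040·0.502 = 1.759008; cosh(ωT) = 2.989445, sinh(ωT) = 2.817229
x(T) = p + (x₀−p)·cosh(ωT) + (ẋ₀/ω)·sinh(ωT) ⇒ p·(1 − cosh) = x(T) − x₀·cosh − (ẋ₀/ω)·sinh
numerator   = 0.4993 − (-0.0717)·2.989445 − (0.4573/3.5040)·2.817229 = 0.345972
denominator = 1 − 2.989445 = -1.989445
p = 0.345972 / -1.989445 = -0.1739

p = -0.1739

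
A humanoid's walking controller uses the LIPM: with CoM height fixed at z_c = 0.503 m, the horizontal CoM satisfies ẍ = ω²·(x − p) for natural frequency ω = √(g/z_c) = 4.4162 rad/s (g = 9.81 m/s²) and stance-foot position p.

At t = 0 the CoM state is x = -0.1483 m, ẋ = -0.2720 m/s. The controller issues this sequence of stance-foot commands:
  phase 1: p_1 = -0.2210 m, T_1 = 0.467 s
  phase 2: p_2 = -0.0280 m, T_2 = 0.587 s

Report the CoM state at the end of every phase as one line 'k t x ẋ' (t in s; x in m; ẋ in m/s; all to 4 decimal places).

1 0.4670 -0.1688 0.1552
2 1.0540 -0.7403 -3.0873

phase 1: p=-0.2210, T=0.467, ωT=2.062365, cosh=3.995852, sinh=3.868699; start (x,ẋ)=(-0.148300, -0.272000) → end (x,ẋ)=(-0.168780, 0.155204)
phase 2: p=-0.0280, T=0.587, ωT=2.592309, cosh=6.717719, sinh=6.642872; start (x,ẋ)=(-0.168780, 0.155204) → end (x,ẋ)=(-0.740263, -3.087346)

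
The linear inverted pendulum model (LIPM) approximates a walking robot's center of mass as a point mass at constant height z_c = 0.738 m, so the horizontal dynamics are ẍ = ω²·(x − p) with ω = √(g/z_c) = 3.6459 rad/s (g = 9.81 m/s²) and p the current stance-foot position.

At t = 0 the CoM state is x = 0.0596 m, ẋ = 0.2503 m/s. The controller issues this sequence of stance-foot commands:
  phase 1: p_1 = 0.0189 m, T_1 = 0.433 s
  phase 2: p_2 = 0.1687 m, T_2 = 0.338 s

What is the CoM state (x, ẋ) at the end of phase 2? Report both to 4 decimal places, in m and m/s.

phase 1: p=0.0189, T=0.433, ωT=1.578675, cosh=2.527387, sinh=2.321139; start (x,ẋ)=(0.059600, 0.250300) → end (x,ẋ)=(0.281117, 0.977034)
phase 2: p=0.1687, T=0.338, ωT=1.232314, cosh=1.860387, sinh=1.568770; start (x,ẋ)=(0.281117, 0.977034) → end (x,ẋ)=(0.798240, 2.460637)

x = 0.7982, ẋ = 2.4606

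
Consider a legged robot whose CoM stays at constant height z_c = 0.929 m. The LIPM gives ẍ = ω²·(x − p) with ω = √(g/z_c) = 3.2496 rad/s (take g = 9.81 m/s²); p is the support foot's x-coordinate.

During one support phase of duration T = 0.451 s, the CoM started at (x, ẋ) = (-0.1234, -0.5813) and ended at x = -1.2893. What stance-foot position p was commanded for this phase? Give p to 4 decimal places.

p = 0.5008

ωT = 3.2496·0.451 = 1.465570; cosh(ωT) = 2.280478, sinh(ωT) = 2.049531
x(T) = p + (x₀−p)·cosh(ωT) + (ẋ₀/ω)·sinh(ωT) ⇒ p·(1 − cosh) = x(T) − x₀·cosh − (ẋ₀/ω)·sinh
numerator   = -1.2893 − (-0.1234)·2.280478 − (-0.5813/3.2496)·2.049531 = -0.641262
denominator = 1 − 2.280478 = -1.280478
p = -0.641262 / -1.280478 = 0.5008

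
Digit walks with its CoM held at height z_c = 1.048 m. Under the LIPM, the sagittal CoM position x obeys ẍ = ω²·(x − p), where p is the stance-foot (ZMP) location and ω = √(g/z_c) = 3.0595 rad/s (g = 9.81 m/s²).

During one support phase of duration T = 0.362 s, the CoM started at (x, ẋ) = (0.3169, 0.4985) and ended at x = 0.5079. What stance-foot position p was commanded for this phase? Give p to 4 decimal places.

ωT = 3.0595·0.362 = 1.107539; cosh(ωT) = 1.678636, sinh(ωT) = 1.348265
x(T) = p + (x₀−p)·cosh(ωT) + (ẋ₀/ω)·sinh(ωT) ⇒ p·(1 − cosh) = x(T) − x₀·cosh − (ẋ₀/ω)·sinh
numerator   = 0.5079 − (0.3169)·1.678636 − (0.4985/3.0595)·1.348265 = -0.243739
denominator = 1 − 1.678636 = -0.678636
p = -0.243739 / -0.678636 = 0.3592

p = 0.3592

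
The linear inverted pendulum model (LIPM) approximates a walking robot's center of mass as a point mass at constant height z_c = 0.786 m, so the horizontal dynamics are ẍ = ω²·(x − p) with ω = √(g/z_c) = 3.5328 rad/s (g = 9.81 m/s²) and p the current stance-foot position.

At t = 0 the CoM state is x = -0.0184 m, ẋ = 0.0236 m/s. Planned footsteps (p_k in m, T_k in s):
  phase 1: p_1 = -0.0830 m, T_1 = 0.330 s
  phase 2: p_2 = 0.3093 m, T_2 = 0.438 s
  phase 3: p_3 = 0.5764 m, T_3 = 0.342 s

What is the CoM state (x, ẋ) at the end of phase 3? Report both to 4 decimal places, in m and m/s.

phase 1: p=-0.0830, T=0.330, ωT=1.165824, cosh=1.760116, sinh=1.448450; start (x,ẋ)=(-0.018400, 0.023600) → end (x,ẋ)=(0.040379, 0.372102)
phase 2: p=0.3093, T=0.438, ωT=1.547366, cosh=2.455943, sinh=2.243135; start (x,ẋ)=(0.040379, 0.372102) → end (x,ẋ)=(-0.114889, -1.217211)
phase 3: p=0.5764, T=0.342, ωT=1.208218, cosh=1.823121, sinh=1.524392; start (x,ẋ)=(-0.114889, -1.217211) → end (x,ẋ)=(-1.209126, -5.941970)

x = -1.2091, ẋ = -5.9420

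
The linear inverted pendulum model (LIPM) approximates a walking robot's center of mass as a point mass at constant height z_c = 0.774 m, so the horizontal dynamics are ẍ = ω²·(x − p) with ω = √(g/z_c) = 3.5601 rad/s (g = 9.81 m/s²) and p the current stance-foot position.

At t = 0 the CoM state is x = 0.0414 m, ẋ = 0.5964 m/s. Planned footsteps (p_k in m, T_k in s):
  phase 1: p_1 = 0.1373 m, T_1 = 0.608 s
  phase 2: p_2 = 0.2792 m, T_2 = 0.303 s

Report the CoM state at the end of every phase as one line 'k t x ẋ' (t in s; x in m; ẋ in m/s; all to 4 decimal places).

1 0.6080 0.4341 1.1644
2 0.9110 0.9587 2.6273

phase 1: p=0.1373, T=0.608, ωT=2.164541, cosh=4.412702, sinh=4.297899; start (x,ẋ)=(0.041400, 0.596400) → end (x,ẋ)=(0.434121, 1.164374)
phase 2: p=0.2792, T=0.303, ωT=1.078710, cosh=1.640459, sinh=1.300425; start (x,ẋ)=(0.434121, 1.164374) → end (x,ẋ)=(0.958661, 2.627335)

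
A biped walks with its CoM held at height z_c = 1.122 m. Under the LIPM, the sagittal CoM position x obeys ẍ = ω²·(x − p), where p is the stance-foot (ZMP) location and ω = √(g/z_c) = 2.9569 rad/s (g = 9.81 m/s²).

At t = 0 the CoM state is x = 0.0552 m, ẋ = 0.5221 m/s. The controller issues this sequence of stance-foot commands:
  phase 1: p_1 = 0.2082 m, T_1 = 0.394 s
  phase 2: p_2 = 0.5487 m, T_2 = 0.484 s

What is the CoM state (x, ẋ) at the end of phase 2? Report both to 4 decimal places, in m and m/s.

phase 1: p=0.2082, T=0.394, ωT=1.165019, cosh=1.758950, sinh=1.447033; start (x,ẋ)=(0.055200, 0.522100) → end (x,ẋ)=(0.194583, 0.263702)
phase 2: p=0.5487, T=0.484, ωT=1.431140, cosh=2.211250, sinh=1.972214; start (x,ẋ)=(0.194583, 0.263702) → end (x,ẋ)=(-0.058455, -1.481970)

x = -0.0585, ẋ = -1.4820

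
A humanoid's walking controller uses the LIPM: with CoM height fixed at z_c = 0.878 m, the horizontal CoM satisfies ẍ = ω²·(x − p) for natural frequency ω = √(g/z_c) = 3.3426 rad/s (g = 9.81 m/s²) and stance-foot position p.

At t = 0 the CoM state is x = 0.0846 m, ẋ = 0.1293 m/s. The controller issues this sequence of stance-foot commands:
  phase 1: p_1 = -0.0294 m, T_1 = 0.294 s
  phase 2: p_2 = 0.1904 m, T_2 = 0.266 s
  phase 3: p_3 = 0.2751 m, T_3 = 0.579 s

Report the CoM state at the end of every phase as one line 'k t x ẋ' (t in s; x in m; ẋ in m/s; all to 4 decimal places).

1 0.2940 0.1887 0.6347
2 0.5600 0.3799 0.8966
3 1.1390 1.5552 4.3576

phase 1: p=-0.0294, T=0.294, ωT=0.982724, cosh=1.523008, sinh=1.148718; start (x,ẋ)=(0.084600, 0.129300) → end (x,ẋ)=(0.188658, 0.634651)
phase 2: p=0.1904, T=0.266, ωT=0.889132, cosh=1.422014, sinh=1.011002; start (x,ẋ)=(0.188658, 0.634651) → end (x,ẋ)=(0.379879, 0.896596)
phase 3: p=0.2751, T=0.579, ωT=1.935365, cosh=3.535473, sinh=3.391102; start (x,ẋ)=(0.379879, 0.896596) → end (x,ẋ)=(1.555151, 4.357576)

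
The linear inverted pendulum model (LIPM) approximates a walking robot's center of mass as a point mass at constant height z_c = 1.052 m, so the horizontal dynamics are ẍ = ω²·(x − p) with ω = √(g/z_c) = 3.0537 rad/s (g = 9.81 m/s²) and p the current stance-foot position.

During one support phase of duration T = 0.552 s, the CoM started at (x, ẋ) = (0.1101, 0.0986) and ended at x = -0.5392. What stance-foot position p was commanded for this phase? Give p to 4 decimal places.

ωT = 3.0537·0.552 = 1.685642; cosh(ωT) = 2.790621, sinh(ωT) = 2.605295
x(T) = p + (x₀−p)·cosh(ωT) + (ẋ₀/ω)·sinh(ωT) ⇒ p·(1 − cosh) = x(T) − x₀·cosh − (ẋ₀/ω)·sinh
numerator   = -0.5392 − (0.1101)·2.790621 − (0.0986/3.0537)·2.605295 = -0.930569
denominator = 1 − 2.790621 = -1.790621
p = -0.930569 / -1.790621 = 0.5197

p = 0.5197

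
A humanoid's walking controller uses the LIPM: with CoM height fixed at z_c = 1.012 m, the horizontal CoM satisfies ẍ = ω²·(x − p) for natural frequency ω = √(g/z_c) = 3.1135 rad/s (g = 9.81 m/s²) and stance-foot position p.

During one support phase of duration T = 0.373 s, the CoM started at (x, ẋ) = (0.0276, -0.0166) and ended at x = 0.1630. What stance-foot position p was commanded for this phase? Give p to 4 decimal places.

p = -0.1623

ωT = 3.1135·0.373 = 1.161336; cosh(ωT) = 1.753632, sinh(ωT) = 1.440564
x(T) = p + (x₀−p)·cosh(ωT) + (ẋ₀/ω)·sinh(ωT) ⇒ p·(1 − cosh) = x(T) − x₀·cosh − (ẋ₀/ω)·sinh
numerator   = 0.1630 − (0.0276)·1.753632 − (-0.0166/3.1135)·1.440564 = 0.122280
denominator = 1 − 1.753632 = -0.753632
p = 0.122280 / -0.753632 = -0.1623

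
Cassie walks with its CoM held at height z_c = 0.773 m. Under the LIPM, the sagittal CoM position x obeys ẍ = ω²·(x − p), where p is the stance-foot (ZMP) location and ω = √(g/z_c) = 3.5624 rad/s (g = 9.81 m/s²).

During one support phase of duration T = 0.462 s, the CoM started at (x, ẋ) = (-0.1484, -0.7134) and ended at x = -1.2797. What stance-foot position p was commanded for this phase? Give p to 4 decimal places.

ωT = 3.5624·0.462 = 1.645829; cosh(ωT) = 2.689079, sinh(ωT) = 2.496227
x(T) = p + (x₀−p)·cosh(ωT) + (ẋ₀/ω)·sinh(ωT) ⇒ p·(1 − cosh) = x(T) − x₀·cosh − (ẋ₀/ω)·sinh
numerator   = -1.2797 − (-0.1484)·2.689079 − (-0.7134/3.5624)·2.496227 = -0.380751
denominator = 1 − 2.689079 = -1.689079
p = -0.380751 / -1.689079 = 0.2254

p = 0.2254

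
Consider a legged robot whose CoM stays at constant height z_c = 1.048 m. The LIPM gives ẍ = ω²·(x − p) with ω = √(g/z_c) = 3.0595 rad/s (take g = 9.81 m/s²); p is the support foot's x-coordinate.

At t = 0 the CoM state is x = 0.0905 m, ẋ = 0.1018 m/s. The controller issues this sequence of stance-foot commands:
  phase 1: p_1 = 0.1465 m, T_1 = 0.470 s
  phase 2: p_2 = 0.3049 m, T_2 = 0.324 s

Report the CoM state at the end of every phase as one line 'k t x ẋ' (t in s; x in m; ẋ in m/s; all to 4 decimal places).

phase 1: p=0.1465, T=0.470, ωT=1.437965, cosh=2.224763, sinh=1.987353; start (x,ẋ)=(0.090500, 0.101800) → end (x,ẋ)=(0.088039, -0.114016)
phase 2: p=0.3049, T=0.324, ωT=0.991278, cosh=1.532889, sinh=1.161787; start (x,ẋ)=(0.088039, -0.114016) → end (x,ẋ)=(-0.070819, -0.945603)

1 0.4700 0.0880 -0.1140
2 0.7940 -0.0708 -0.9456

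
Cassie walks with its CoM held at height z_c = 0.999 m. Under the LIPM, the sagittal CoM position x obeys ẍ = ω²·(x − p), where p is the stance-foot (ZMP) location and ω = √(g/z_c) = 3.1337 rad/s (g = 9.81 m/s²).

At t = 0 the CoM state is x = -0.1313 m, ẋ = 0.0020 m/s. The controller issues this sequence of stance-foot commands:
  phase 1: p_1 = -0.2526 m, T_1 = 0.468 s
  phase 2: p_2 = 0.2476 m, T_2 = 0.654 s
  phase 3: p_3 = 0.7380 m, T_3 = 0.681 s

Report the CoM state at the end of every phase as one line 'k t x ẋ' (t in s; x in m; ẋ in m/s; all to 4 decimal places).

phase 1: p=-0.2526, T=0.468, ωT=1.466572, cosh=2.282532, sinh=2.051817; start (x,ẋ)=(-0.131300, 0.002000) → end (x,ẋ)=(0.025581, 0.784497)
phase 2: p=0.2476, T=0.654, ωT=2.049440, cosh=3.946179, sinh=3.817372; start (x,ẋ)=(0.025581, 0.784497) → end (x,ẋ)=(0.327121, 0.439862)
phase 3: p=0.7380, T=0.681, ωT=2.134050, cosh=4.283685, sinh=4.165328; start (x,ẋ)=(0.327121, 0.439862) → end (x,ẋ)=(-0.437409, -3.478924)

1 0.4680 0.0256 0.7845
2 1.1220 0.3271 0.4399
3 1.8030 -0.4374 -3.4789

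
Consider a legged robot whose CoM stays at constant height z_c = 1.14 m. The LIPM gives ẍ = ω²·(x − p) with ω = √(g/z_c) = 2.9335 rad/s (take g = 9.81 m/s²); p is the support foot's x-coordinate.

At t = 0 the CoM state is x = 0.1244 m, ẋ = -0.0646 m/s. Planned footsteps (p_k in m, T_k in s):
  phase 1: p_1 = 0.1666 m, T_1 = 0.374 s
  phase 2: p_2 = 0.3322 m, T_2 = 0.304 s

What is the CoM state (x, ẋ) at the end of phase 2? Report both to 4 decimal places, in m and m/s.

x = -0.1398, ẋ = -1.1773

phase 1: p=0.1666, T=0.374, ωT=1.097129, cosh=1.664691, sinh=1.330863; start (x,ẋ)=(0.124400, -0.064600) → end (x,ẋ)=(0.067042, -0.272291)
phase 2: p=0.3322, T=0.304, ωT=0.891784, cosh=1.424701, sinh=1.014777; start (x,ẋ)=(0.067042, -0.272291) → end (x,ẋ)=(-0.139763, -1.177268)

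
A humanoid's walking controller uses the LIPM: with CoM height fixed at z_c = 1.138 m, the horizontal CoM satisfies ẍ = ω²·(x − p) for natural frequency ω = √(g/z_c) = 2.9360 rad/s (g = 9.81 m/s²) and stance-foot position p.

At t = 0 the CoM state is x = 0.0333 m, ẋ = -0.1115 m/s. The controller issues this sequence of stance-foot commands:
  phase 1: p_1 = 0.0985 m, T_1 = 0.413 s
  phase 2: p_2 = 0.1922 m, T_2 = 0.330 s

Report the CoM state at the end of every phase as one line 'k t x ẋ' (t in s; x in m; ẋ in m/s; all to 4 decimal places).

1 0.4130 -0.0790 -0.4974
2 0.7430 -0.4076 -1.6476

phase 1: p=0.0985, T=0.413, ωT=1.212568, cosh=1.829770, sinh=1.532337; start (x,ẋ)=(0.033300, -0.111500) → end (x,ẋ)=(-0.078994, -0.497350)
phase 2: p=0.1922, T=0.330, ωT=0.968880, cosh=1.507250, sinh=1.127742; start (x,ẋ)=(-0.078994, -0.497350) → end (x,ẋ)=(-0.407594, -1.647569)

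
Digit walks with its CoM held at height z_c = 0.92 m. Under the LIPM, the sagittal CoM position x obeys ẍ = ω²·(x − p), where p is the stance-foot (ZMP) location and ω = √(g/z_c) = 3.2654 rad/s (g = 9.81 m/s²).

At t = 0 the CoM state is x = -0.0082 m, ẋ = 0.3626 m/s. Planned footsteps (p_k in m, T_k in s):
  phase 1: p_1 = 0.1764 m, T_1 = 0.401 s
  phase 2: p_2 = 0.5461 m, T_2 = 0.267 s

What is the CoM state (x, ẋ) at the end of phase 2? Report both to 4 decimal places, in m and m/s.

x = -0.3157, ẋ = -2.2003

phase 1: p=0.1764, T=0.401, ωT=1.309425, cosh=1.987010, sinh=1.717035; start (x,ẋ)=(-0.008200, 0.362600) → end (x,ẋ)=(0.000263, -0.314526)
phase 2: p=0.5461, T=0.267, ωT=0.871862, cosh=1.404766, sinh=0.986593; start (x,ẋ)=(0.000263, -0.314526) → end (x,ẋ)=(-0.315703, -2.200317)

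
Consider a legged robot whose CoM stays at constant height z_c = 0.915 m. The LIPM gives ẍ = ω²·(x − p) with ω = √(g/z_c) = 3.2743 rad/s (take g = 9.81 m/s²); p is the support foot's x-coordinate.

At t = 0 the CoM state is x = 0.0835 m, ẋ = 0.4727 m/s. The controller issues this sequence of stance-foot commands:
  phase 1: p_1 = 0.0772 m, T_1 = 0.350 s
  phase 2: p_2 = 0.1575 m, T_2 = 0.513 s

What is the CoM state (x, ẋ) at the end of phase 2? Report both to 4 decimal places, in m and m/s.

phase 1: p=0.0772, T=0.350, ωT=1.146005, cosh=1.731753, sinh=1.413848; start (x,ẋ)=(0.083500, 0.472700) → end (x,ẋ)=(0.292223, 0.847764)
phase 2: p=0.1575, T=0.513, ωT=1.679716, cosh=2.775229, sinh=2.588802; start (x,ẋ)=(0.292223, 0.847764) → end (x,ẋ)=(1.201666, 3.494720)

x = 1.2017, ẋ = 3.4947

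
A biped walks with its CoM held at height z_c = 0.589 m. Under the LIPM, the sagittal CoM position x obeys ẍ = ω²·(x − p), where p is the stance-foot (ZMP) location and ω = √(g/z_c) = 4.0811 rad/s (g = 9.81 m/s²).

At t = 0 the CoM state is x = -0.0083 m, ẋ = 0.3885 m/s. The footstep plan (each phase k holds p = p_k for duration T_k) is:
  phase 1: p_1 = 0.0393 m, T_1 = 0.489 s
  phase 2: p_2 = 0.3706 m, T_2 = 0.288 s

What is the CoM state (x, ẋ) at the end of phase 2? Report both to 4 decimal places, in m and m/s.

x = 0.3470, ẋ = 0.3456

phase 1: p=0.0393, T=0.489, ωT=1.995658, cosh=3.746483, sinh=3.610559; start (x,ẋ)=(-0.008300, 0.388500) → end (x,ẋ)=(0.204674, 0.754120)
phase 2: p=0.3706, T=0.288, ωT=1.175357, cosh=1.774004, sinh=1.465295; start (x,ẋ)=(0.204674, 0.754120) → end (x,ẋ)=(0.347010, 0.345574)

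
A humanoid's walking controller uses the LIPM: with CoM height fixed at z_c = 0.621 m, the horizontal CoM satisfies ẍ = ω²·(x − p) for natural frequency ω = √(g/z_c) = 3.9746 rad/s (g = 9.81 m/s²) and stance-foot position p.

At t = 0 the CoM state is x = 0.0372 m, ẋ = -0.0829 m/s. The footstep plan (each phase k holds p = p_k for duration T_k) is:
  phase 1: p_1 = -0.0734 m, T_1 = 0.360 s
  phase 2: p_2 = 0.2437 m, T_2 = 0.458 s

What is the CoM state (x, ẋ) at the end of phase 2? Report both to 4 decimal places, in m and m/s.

x = 0.4003, ẋ = 0.8064

phase 1: p=-0.0734, T=0.360, ωT=1.430856, cosh=2.210691, sinh=1.971587; start (x,ẋ)=(0.037200, -0.082900) → end (x,ẋ)=(0.129980, 0.683425)
phase 2: p=0.2437, T=0.458, ωT=1.820367, cosh=3.168045, sinh=3.006078; start (x,ẋ)=(0.129980, 0.683425) → end (x,ẋ)=(0.400320, 0.806401)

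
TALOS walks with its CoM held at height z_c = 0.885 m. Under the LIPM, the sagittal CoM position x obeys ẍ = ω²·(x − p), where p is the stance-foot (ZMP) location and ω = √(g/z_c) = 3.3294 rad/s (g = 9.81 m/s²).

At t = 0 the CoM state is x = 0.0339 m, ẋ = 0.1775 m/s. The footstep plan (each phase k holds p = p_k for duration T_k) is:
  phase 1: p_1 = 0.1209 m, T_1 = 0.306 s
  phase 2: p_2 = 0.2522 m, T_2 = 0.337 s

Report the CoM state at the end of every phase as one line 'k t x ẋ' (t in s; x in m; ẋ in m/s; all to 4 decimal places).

phase 1: p=0.1209, T=0.306, ωT=1.018796, cosh=1.565444, sinh=1.204415; start (x,ẋ)=(0.033900, 0.177500) → end (x,ẋ)=(0.048917, -0.071002)
phase 2: p=0.2522, T=0.337, ωT=1.122008, cosh=1.698320, sinh=1.372694; start (x,ẋ)=(0.048917, -0.071002) → end (x,ẋ)=(-0.122313, -1.049637)

1 0.3060 0.0489 -0.0710
2 0.6430 -0.1223 -1.0496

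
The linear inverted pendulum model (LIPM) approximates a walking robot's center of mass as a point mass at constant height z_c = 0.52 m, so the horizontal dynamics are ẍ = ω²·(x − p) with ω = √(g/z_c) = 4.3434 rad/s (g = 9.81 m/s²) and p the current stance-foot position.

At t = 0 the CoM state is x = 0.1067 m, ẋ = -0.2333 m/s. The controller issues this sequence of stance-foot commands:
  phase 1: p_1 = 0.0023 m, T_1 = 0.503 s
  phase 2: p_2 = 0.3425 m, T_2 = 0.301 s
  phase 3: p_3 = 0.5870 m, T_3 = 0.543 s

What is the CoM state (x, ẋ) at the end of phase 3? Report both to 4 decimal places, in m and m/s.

x = 1.4345, ẋ = 3.8174

phase 1: p=0.0023, T=0.503, ωT=2.184730, cosh=4.500379, sinh=4.387871; start (x,ẋ)=(0.106700, -0.233300) → end (x,ẋ)=(0.236451, 0.939746)
phase 2: p=0.3425, T=0.301, ωT=1.307363, cosh=1.983474, sinh=1.712941; start (x,ẋ)=(0.236451, 0.939746) → end (x,ẋ)=(0.502769, 1.074957)
phase 3: p=0.5870, T=0.543, ωT=2.358466, cosh=5.334642, sinh=5.240077; start (x,ẋ)=(0.502769, 1.074957) → end (x,ẋ)=(1.434537, 3.817444)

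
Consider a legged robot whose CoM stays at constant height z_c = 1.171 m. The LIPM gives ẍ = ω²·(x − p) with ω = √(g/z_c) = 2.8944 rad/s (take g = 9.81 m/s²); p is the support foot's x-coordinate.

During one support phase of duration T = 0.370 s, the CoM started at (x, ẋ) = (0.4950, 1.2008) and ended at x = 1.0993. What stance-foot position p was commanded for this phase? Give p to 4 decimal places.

ωT = 2.8944·0.370 = 1.070928; cosh(ωT) = 1.630388, sinh(ωT) = 1.287698
x(T) = p + (x₀−p)·cosh(ωT) + (ẋ₀/ω)·sinh(ωT) ⇒ p·(1 − cosh) = x(T) − x₀·cosh − (ẋ₀/ω)·sinh
numerator   = 1.0993 − (0.4950)·1.630388 − (1.2008/2.8944)·1.287698 = -0.241970
denominator = 1 − 1.630388 = -0.630388
p = -0.241970 / -0.630388 = 0.3838

p = 0.3838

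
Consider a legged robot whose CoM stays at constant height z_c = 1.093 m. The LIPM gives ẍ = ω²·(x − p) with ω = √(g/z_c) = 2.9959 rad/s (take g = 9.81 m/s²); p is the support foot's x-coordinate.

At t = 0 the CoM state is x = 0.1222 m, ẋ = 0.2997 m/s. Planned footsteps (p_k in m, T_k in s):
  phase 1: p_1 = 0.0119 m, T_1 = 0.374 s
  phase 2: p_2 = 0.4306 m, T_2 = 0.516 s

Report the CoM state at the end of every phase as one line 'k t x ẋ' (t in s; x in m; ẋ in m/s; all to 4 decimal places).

phase 1: p=0.0119, T=0.374, ωT=1.120467, cosh=1.696206, sinh=1.370079; start (x,ẋ)=(0.122200, 0.299700) → end (x,ẋ)=(0.336050, 0.961092)
phase 2: p=0.4306, T=0.516, ωT=1.545884, cosh=2.452621, sinh=2.239498; start (x,ẋ)=(0.336050, 0.961092) → end (x,ẋ)=(0.917141, 1.722828)

1 0.3740 0.3360 0.9611
2 0.8900 0.9171 1.7228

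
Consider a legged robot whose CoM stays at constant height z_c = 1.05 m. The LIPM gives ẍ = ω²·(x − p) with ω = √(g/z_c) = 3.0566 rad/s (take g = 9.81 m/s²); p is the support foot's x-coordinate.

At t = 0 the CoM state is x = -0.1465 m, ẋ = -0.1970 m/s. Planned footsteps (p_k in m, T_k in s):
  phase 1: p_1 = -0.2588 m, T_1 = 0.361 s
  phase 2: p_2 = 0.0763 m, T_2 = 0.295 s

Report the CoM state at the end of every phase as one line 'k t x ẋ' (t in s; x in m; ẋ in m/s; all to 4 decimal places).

1 0.3610 -0.1574 0.1308
2 0.6560 -0.2149 -0.5472

phase 1: p=-0.2588, T=0.361, ωT=1.103433, cosh=1.673113, sinh=1.341383; start (x,ẋ)=(-0.146500, -0.197000) → end (x,ẋ)=(-0.157362, 0.130835)
phase 2: p=0.0763, T=0.295, ωT=0.901697, cosh=1.434830, sinh=1.028950; start (x,ẋ)=(-0.157362, 0.130835) → end (x,ẋ)=(-0.214923, -0.547164)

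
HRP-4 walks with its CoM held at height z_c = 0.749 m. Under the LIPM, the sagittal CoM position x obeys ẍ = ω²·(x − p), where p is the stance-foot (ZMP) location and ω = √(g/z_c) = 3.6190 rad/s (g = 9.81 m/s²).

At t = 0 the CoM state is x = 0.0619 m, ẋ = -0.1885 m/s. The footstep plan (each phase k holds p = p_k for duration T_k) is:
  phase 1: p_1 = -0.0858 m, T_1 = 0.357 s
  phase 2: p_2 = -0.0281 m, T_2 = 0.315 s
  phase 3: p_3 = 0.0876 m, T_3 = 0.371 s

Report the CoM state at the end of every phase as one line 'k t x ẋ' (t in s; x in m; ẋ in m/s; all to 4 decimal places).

1 0.3570 0.1157 0.5305
2 0.6720 0.4253 1.6443
3 1.0430 1.5889 5.5434

phase 1: p=-0.0858, T=0.357, ωT=1.291983, cosh=1.957361, sinh=1.682636; start (x,ẋ)=(0.061900, -0.188500) → end (x,ẋ)=(0.115660, 0.530451)
phase 2: p=-0.0281, T=0.315, ωT=1.139985, cosh=1.723273, sinh=1.403449; start (x,ẋ)=(0.115660, 0.530451) → end (x,ẋ)=(0.425347, 1.644280)
phase 3: p=0.0876, T=0.371, ωT=1.342649, cosh=2.045163, sinh=1.784010; start (x,ẋ)=(0.425347, 1.644280) → end (x,ẋ)=(1.588906, 5.543428)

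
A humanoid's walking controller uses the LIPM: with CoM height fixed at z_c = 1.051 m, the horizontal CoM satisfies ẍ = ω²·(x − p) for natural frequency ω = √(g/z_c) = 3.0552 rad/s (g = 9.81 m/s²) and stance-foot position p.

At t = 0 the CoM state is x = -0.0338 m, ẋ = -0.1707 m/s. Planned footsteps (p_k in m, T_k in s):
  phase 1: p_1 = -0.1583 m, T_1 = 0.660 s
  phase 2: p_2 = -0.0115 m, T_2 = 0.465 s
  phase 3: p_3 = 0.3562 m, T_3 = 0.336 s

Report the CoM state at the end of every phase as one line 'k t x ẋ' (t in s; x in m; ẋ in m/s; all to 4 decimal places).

phase 1: p=-0.1583, T=0.660, ωT=2.016432, cosh=3.822303, sinh=3.689173; start (x,ẋ)=(-0.033800, -0.170700) → end (x,ẋ)=(0.111455, 0.750793)
phase 2: p=-0.0115, T=0.465, ωT=1.420668, cosh=2.190719, sinh=1.949166; start (x,ẋ)=(0.111455, 0.750793) → end (x,ẋ)=(0.736854, 2.376986)
phase 3: p=0.3562, T=0.336, ωT=1.026547, cosh=1.574826, sinh=1.216585; start (x,ẋ)=(0.736854, 2.376986) → end (x,ẋ)=(1.902182, 5.158196)

1 0.6600 0.1115 0.7508
2 1.1250 0.7369 2.3770
3 1.4610 1.9022 5.1582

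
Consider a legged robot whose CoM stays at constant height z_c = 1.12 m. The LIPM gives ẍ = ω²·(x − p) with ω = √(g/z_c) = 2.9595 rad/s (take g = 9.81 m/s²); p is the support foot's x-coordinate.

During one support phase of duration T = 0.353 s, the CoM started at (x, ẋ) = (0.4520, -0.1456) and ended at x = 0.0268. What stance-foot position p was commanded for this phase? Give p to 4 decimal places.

p = 1.0614

ωT = 2.9595·0.353 = 1.044703; cosh(ωT) = 1.597176, sinh(ωT) = 1.245380
x(T) = p + (x₀−p)·cosh(ωT) + (ẋ₀/ω)·sinh(ωT) ⇒ p·(1 − cosh) = x(T) − x₀·cosh − (ẋ₀/ω)·sinh
numerator   = 0.0268 − (0.4520)·1.597176 − (-0.1456/2.9595)·1.245380 = -0.633854
denominator = 1 − 1.597176 = -0.597176
p = -0.633854 / -0.597176 = 1.0614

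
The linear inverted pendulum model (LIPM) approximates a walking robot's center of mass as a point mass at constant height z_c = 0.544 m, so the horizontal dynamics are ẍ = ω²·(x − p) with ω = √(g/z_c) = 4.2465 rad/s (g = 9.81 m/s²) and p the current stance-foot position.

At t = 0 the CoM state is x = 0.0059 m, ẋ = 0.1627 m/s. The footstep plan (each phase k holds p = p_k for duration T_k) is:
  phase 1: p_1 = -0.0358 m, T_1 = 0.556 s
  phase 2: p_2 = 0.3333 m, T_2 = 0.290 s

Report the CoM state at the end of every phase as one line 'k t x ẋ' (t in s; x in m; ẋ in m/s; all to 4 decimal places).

phase 1: p=-0.0358, T=0.556, ωT=2.361054, cosh=5.348220, sinh=5.253900; start (x,ẋ)=(0.005900, 0.162700) → end (x,ẋ)=(0.388518, 1.800511)
phase 2: p=0.3333, T=0.290, ωT=1.231485, cosh=1.859086, sinh=1.567227; start (x,ẋ)=(0.388518, 1.800511) → end (x,ẋ)=(1.100458, 3.714795)

1 0.5560 0.3885 1.8005
2 0.8460 1.1005 3.7148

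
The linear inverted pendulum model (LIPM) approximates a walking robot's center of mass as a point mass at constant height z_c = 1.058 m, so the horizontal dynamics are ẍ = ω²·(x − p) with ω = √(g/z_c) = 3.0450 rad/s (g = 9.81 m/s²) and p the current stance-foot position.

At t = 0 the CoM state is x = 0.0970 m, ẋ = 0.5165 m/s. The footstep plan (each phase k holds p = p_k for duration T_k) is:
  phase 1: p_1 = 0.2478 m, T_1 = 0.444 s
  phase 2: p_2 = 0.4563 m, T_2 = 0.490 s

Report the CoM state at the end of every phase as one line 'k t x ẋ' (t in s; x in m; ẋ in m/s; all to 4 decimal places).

1 0.4440 0.2427 0.2370
2 0.9340 0.1217 -0.8192

phase 1: p=0.2478, T=0.444, ωT=1.351980, cosh=2.061899, sinh=1.803172; start (x,ẋ)=(0.097000, 0.516500) → end (x,ẋ)=(0.242724, 0.236980)
phase 2: p=0.4563, T=0.490, ωT=1.492050, cosh=2.335556, sinh=2.110645; start (x,ẋ)=(0.242724, 0.236980) → end (x,ẋ)=(0.121744, -0.819156)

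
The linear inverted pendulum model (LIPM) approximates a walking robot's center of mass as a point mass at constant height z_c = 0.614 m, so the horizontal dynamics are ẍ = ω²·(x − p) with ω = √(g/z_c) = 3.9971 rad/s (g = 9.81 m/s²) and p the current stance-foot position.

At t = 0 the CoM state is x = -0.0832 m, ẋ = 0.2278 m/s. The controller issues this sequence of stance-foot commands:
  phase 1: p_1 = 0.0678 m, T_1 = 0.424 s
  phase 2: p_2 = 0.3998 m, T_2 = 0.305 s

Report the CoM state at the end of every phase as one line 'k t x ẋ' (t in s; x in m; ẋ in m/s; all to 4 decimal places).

1 0.4240 -0.2073 -0.9468
2 0.7290 -1.0829 -5.4892

phase 1: p=0.0678, T=0.424, ωT=1.694770, cosh=2.814518, sinh=2.630877; start (x,ẋ)=(-0.083200, 0.227800) → end (x,ẋ)=(-0.207255, -0.946750)
phase 2: p=0.3998, T=0.305, ωT=1.219116, cosh=1.839842, sinh=1.544351; start (x,ẋ)=(-0.207255, -0.946750) → end (x,ẋ)=(-1.082880, -5.489177)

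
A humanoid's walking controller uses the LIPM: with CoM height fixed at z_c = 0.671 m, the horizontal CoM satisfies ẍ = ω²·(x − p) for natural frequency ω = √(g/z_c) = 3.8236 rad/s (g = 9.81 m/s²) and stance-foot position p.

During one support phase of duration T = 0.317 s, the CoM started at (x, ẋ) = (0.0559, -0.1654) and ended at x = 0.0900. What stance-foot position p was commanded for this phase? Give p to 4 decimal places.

ωT = 3.8236·0.317 = 1.212081; cosh(ωT) = 1.829024, sinh(ωT) = 1.531447
x(T) = p + (x₀−p)·cosh(ωT) + (ẋ₀/ω)·sinh(ωT) ⇒ p·(1 − cosh) = x(T) − x₀·cosh − (ẋ₀/ω)·sinh
numerator   = 0.0900 − (0.0559)·1.829024 − (-0.1654/3.8236)·1.531447 = 0.054004
denominator = 1 − 1.829024 = -0.829024
p = 0.054004 / -0.829024 = -0.0651

p = -0.0651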